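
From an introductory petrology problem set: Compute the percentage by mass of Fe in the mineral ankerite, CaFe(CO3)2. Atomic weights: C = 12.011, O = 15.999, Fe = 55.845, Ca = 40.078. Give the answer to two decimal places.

25.86 mass %

M(CaFe(CO3)2) = 215.939 g/mol.
Fe contributes 1 × 55.845 = 55.845 g per mole.
55.845/215.939 = 0.2586 → 25.86%.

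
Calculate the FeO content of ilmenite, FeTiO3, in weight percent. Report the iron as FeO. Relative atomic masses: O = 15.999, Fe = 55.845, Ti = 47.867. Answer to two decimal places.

Molar mass of FeTiO3 = 1·55.845 + 1·47.867 + 3·15.999 = 151.709 g/mol.
Each formula unit contains 1 Fe, equivalent to 1/1 = 1.0000 mol FeO.
M(FeO) = 1×55.845 + 1×15.999 = 71.844 g/mol.
Mass of FeO per formula unit = 1.0000 × 71.844 = 71.844 g.
FeO wt% = 71.844 / 151.709 × 100 = 47.36%.

47.36 wt%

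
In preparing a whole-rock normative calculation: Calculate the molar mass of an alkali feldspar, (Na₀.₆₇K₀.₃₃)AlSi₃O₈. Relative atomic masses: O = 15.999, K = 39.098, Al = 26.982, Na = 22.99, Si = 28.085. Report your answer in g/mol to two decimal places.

267.53 g/mol

The formula mass is the sum 0.67(22.99) + 0.33(39.098) + 1(26.982) + 3(28.085) + 8(15.999).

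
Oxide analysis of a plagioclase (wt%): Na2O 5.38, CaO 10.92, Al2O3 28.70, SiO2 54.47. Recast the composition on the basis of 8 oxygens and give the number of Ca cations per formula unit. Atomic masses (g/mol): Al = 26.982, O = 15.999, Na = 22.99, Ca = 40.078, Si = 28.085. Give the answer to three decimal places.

0.530 Ca apfu

Na2O: 5.38/61.979 = 0.08680 mol → 0.17360 mol Na, 0.08680 mol O.
CaO: 10.92/56.077 = 0.19473 mol → 0.19473 mol Ca, 0.19473 mol O.
Al2O3: 28.70/101.961 = 0.28148 mol → 0.56296 mol Al, 0.84444 mol O.
SiO2: 54.47/60.083 = 0.90658 mol → 0.90658 mol Si, 1.81316 mol O.
Total oxygen = 2.93913 mol. Normalization factor = 8/2.93913 = 2.72189.
Ca per 8 O = 0.19473 × 2.72189 = 0.530.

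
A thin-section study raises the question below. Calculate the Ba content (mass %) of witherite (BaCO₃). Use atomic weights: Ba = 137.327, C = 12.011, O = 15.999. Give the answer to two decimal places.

69.59 mass %

Formula mass = 1×137.327 + 1×12.011 + 3×15.999 = 197.335 g/mol, of which 137.327 g is Ba.
So Ba makes up 137.327/197.335 = 0.6959 of the mass, i.e. 69.59%.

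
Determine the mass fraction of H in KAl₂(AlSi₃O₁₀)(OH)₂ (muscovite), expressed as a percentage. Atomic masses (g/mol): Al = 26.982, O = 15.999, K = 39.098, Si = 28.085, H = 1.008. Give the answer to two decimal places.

0.51 mass %

Molar mass of KAl₂(AlSi₃O₁₀)(OH)₂: 1·39.098 + 3·26.982 + 3·28.085 + 12·15.999 + 2·1.008 = 398.303 g/mol.
Mass of H per formula unit: 2 × 1.008 = 2.016 g.
Weight fraction H = 2.016 / 398.303 = 0.0051.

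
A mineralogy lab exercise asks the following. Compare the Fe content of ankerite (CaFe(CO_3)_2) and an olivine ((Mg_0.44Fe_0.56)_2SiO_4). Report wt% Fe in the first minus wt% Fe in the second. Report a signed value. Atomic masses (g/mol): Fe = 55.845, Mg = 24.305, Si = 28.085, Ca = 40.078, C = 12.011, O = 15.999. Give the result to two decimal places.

Fe in CaFe(CO_3)_2: molar mass 215.939 g/mol; 1×55.845 = 55.845 g → 25.86 wt%.
Fe in (Mg_0.44Fe_0.56)_2SiO_4: molar mass 176.016 g/mol; 1.12×55.845 = 62.546 g → 35.53 wt%.
Difference = 25.86 − 35.53 = -9.67 percentage points.

-9.67 percentage points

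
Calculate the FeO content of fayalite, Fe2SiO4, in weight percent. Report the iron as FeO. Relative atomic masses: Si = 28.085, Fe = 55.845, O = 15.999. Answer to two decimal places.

Formula mass = 203.771 g/mol.
2 Fe → 2.0000 mol FeO per formula unit; M(FeO) = 71.844, so FeO mass = 143.688 g.
143.688/203.771 × 100 = 70.51 wt%.

70.51 wt%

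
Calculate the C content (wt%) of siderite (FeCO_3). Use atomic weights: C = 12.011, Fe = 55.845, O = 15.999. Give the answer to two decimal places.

10.37 wt%

Molar mass of FeCO_3: 1*55.845 + 1*12.011 + 3*15.999 = 115.853 g/mol.
Mass of C per formula unit: 1 × 12.011 = 12.011 g.
Weight fraction C = 12.011 / 115.853 = 0.1037.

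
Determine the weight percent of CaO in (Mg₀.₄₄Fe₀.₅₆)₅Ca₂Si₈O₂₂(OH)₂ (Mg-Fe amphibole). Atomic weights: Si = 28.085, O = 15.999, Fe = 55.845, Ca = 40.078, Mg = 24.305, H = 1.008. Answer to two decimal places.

12.45 wt%

Molar mass of (Mg₀.₄₄Fe₀.₅₆)₅Ca₂Si₈O₂₂(OH)₂ = 2.20*24.305 + 2.80*55.845 + 2*40.078 + 8*28.085 + 24*15.999 + 2*1.008 = 900.665 g/mol.
Each formula unit contains 2 Ca, equivalent to 2/1 = 2.0000 mol CaO.
M(CaO) = 1×40.078 + 1×15.999 = 56.077 g/mol.
Mass of CaO per formula unit = 2.0000 × 56.077 = 112.154 g.
CaO wt% = 112.154 / 900.665 × 100 = 12.45%.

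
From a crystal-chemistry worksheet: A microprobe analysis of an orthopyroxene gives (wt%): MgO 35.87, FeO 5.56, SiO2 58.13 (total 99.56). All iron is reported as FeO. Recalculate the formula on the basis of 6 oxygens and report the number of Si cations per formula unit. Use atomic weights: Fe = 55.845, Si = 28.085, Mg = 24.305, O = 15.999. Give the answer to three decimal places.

2.000 Si apfu

MgO: 35.87/40.304 = 0.88999 mol → 0.88999 mol Mg, 0.88999 mol O.
FeO: 5.56/71.844 = 0.07739 mol → 0.07739 mol Fe, 0.07739 mol O.
SiO2: 58.13/60.083 = 0.96749 mol → 0.96749 mol Si, 1.93498 mol O.
Total oxygen = 2.90236 mol. Normalization factor = 6/2.90236 = 2.06728.
Si per 6 O = 0.96749 × 2.06728 = 2.000.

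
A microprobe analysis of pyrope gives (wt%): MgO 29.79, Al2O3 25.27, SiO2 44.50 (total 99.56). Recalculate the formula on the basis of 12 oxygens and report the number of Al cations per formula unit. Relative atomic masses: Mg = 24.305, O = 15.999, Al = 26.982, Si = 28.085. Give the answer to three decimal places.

2.007 Al apfu

MgO: 29.79/40.304 = 0.73913 mol → 0.73913 mol Mg, 0.73913 mol O.
Al2O3: 25.27/101.961 = 0.24784 mol → 0.49568 mol Al, 0.74352 mol O.
SiO2: 44.50/60.083 = 0.74064 mol → 0.74064 mol Si, 1.48128 mol O.
Total oxygen = 2.96393 mol. Normalization factor = 12/2.96393 = 4.04868.
Al per 12 O = 0.49568 × 4.04868 = 2.007.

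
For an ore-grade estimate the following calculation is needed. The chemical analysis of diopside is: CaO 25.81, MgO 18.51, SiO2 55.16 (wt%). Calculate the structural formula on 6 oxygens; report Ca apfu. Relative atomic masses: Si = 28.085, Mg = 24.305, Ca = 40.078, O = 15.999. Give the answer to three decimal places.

1.002 Ca apfu

CaO (M=56.077): mol = 0.46026; Ca = 0.46026, O = 0.46026.
MgO (M=40.304): mol = 0.45926; Mg = 0.45926, O = 0.45926.
SiO2 (M=60.083): mol = 0.91806; Si = 0.91806, O = 1.83612.
ΣO = 2.75564; factor = 6/ΣO = 2.17735.
Ca apfu = 0.46026 × 2.17735 = 1.002.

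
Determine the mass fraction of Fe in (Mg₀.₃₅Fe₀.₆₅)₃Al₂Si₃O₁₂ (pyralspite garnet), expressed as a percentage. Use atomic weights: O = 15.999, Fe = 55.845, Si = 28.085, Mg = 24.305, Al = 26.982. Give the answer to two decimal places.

23.44 wt%

Molar mass of (Mg₀.₃₅Fe₀.₆₅)₃Al₂Si₃O₁₂: 1.05*24.305 + 1.95*55.845 + 2*26.982 + 3*28.085 + 12*15.999 = 464.625 g/mol.
Mass of Fe per formula unit: 1.95 × 55.845 = 108.898 g.
Weight fraction Fe = 108.898 / 464.625 = 0.2344.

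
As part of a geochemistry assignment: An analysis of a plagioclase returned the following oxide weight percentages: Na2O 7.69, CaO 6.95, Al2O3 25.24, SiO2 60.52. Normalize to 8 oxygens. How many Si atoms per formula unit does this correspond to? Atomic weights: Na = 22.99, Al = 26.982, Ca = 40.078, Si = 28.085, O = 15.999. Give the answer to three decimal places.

Na2O (M=61.979): mol = 0.12407; Na = 0.24814, O = 0.12407.
CaO (M=56.077): mol = 0.12394; Ca = 0.12394, O = 0.12394.
Al2O3 (M=101.961): mol = 0.24755; Al = 0.49510, O = 0.74265.
SiO2 (M=60.083): mol = 1.00727; Si = 1.00727, O = 2.01454.
ΣO = 3.00520; factor = 8/ΣO = 2.66205.
Si apfu = 1.00727 × 2.66205 = 2.681.

2.681 Si apfu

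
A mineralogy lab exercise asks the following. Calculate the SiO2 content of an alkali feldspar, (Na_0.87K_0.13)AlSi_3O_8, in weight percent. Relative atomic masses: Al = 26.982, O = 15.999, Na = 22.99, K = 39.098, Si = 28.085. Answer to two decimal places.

68.20 wt%

M((Na_0.87K_0.13)AlSi_3O_8) = 264.313 g/mol; M(SiO2) = 60.083 g/mol.
Moles SiO2 per formula unit = 3 Si ÷ 1 = 3.0000.
SiO2 fraction = (3.0000 × 60.083) / 264.313 = 180.249/264.313 = 0.6820.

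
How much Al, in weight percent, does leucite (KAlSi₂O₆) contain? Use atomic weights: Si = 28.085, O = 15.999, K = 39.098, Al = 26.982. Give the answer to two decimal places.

Formula mass = 1×39.098 + 1×26.982 + 2×28.085 + 6×15.999 = 218.244 g/mol, of which 26.982 g is Al.
So Al makes up 26.982/218.244 = 0.1236 of the mass, i.e. 12.36%.

12.36 weight percent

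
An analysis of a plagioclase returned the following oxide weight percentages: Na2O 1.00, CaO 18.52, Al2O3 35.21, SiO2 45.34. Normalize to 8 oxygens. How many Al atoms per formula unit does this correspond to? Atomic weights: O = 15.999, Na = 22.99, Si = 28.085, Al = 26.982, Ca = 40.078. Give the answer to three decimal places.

1.00 wt% Na2O ÷ 61.979 g/mol = 0.01613 mol, giving 0.03226 Na and 0.01613 O.
18.52 wt% CaO ÷ 56.077 g/mol = 0.33026 mol, giving 0.33026 Ca and 0.33026 O.
35.21 wt% Al2O3 ÷ 101.961 g/mol = 0.34533 mol, giving 0.69066 Al and 1.03599 O.
45.34 wt% SiO2 ÷ 60.083 g/mol = 0.75462 mol, giving 0.75462 Si and 1.50924 O.
Oxygen sums to 2.89162; scaling by 8/2.89162 = 2.76662 puts the formula on 8 O.
Al: 0.69066 × 2.76662 = 1.911 atoms per formula unit.

1.911 Al apfu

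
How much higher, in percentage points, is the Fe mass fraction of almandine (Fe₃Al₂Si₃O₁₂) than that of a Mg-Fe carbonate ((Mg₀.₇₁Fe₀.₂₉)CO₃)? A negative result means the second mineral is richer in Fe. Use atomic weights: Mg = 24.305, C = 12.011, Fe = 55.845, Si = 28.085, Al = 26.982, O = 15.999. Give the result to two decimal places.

16.33 percentage points

First mineral: 167.535 g Fe in 497.742 g formula = 33.66 wt% Fe.
Second mineral: 16.195 g Fe in 93.460 g formula = 17.33 wt% Fe.
33.66% − 17.33% gives a difference of 16.33 percentage points.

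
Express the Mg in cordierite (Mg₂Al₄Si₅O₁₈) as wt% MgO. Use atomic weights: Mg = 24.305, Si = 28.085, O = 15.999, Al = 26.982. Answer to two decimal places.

13.78 wt%

Molar mass of Mg₂Al₄Si₅O₁₈ = 2×24.305 + 4×26.982 + 5×28.085 + 18×15.999 = 584.945 g/mol.
Each formula unit contains 2 Mg, equivalent to 2/1 = 2.0000 mol MgO.
M(MgO) = 1×24.305 + 1×15.999 = 40.304 g/mol.
Mass of MgO per formula unit = 2.0000 × 40.304 = 80.608 g.
MgO wt% = 80.608 / 584.945 × 100 = 13.78%.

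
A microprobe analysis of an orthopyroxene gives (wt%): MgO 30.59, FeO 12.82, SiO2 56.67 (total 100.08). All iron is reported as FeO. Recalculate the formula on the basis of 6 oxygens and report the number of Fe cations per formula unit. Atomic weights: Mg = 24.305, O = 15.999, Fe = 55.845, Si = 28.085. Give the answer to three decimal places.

0.379 Fe apfu

MgO (M=40.304): mol = 0.75898; Mg = 0.75898, O = 0.75898.
FeO (M=71.844): mol = 0.17844; Fe = 0.17844, O = 0.17844.
SiO2 (M=60.083): mol = 0.94320; Si = 0.94320, O = 1.88640.
ΣO = 2.82382; factor = 6/ΣO = 2.12478.
Fe apfu = 0.17844 × 2.12478 = 0.379.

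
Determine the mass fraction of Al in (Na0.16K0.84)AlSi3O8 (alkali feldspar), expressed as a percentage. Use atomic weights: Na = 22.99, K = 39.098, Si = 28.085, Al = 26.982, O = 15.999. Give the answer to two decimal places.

Molar mass of (Na0.16K0.84)AlSi3O8: 0.16·22.99 + 0.84·39.098 + 1·26.982 + 3·28.085 + 8·15.999 = 275.750 g/mol.
Mass of Al per formula unit: 1 × 26.982 = 26.982 g.
Weight fraction Al = 26.982 / 275.750 = 0.0978.

9.78 mass %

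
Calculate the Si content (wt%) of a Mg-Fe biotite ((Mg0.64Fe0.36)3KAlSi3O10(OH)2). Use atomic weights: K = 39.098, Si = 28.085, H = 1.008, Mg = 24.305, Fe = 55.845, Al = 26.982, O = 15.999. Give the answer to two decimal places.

Formula mass = 1.92·24.305 + 1.08·55.845 + 1·39.098 + 1·26.982 + 3·28.085 + 12·15.999 + 2·1.008 = 451.317 g/mol, of which 84.255 g is Si.
So Si makes up 84.255/451.317 = 0.1867 of the mass, i.e. 18.67%.

18.67 wt%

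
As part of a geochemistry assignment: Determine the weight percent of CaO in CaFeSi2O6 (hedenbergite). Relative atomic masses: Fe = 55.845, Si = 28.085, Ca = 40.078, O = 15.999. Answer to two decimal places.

Molar mass of CaFeSi2O6 = 1×40.078 + 1×55.845 + 2×28.085 + 6×15.999 = 248.087 g/mol.
Each formula unit contains 1 Ca, equivalent to 1/1 = 1.0000 mol CaO.
M(CaO) = 1×40.078 + 1×15.999 = 56.077 g/mol.
Mass of CaO per formula unit = 1.0000 × 56.077 = 56.077 g.
CaO wt% = 56.077 / 248.087 × 100 = 22.60%.

22.60 wt%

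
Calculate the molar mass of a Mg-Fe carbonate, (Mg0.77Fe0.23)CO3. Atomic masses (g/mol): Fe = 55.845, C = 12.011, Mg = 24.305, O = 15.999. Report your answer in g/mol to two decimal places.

The formula mass is the sum 0.77×24.305 + 0.23×55.845 + 1×12.011 + 3×15.999.

91.57 g/mol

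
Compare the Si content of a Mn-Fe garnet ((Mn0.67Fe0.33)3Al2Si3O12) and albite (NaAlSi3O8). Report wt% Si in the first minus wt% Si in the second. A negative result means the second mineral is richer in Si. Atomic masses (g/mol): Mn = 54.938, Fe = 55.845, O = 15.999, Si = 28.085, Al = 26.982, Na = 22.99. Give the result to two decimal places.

Si in (Mn0.67Fe0.33)3Al2Si3O12: molar mass 495.919 g/mol; 3×28.085 = 84.255 g → 16.99 wt%.
Si in NaAlSi3O8: molar mass 262.219 g/mol; 3×28.085 = 84.255 g → 32.13 wt%.
Difference = 16.99 − 32.13 = -15.14 percentage points.

-15.14 percentage points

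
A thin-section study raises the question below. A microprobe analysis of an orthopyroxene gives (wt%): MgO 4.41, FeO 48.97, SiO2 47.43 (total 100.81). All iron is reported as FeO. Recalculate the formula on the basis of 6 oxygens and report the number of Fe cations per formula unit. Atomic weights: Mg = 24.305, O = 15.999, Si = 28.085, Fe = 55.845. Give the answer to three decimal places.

1.726 Fe apfu

4.41 wt% MgO ÷ 40.304 g/mol = 0.10942 mol, giving 0.10942 Mg and 0.10942 O.
48.97 wt% FeO ÷ 71.844 g/mol = 0.68162 mol, giving 0.68162 Fe and 0.68162 O.
47.43 wt% SiO2 ÷ 60.083 g/mol = 0.78941 mol, giving 0.78941 Si and 1.57882 O.
Oxygen sums to 2.36986; scaling by 6/2.36986 = 2.53180 puts the formula on 6 O.
Fe: 0.68162 × 2.53180 = 1.726 atoms per formula unit.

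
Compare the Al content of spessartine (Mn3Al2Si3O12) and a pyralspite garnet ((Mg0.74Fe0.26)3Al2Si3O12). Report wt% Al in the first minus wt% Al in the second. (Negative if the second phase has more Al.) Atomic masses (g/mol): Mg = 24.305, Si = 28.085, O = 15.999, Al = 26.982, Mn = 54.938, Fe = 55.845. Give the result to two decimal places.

First mineral: 53.964 g Al in 495.021 g formula = 10.90 wt% Al.
Second mineral: 53.964 g Al in 427.723 g formula = 12.62 wt% Al.
10.90% − 12.62% gives a difference of -1.72 percentage points.

-1.72 percentage points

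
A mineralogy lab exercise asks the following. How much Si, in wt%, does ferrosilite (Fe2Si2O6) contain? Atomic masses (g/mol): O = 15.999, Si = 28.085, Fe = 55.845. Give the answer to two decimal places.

Formula mass = 2×55.845 + 2×28.085 + 6×15.999 = 263.854 g/mol, of which 56.170 g is Si.
So Si makes up 56.170/263.854 = 0.2129 of the mass, i.e. 21.29%.

21.29 wt%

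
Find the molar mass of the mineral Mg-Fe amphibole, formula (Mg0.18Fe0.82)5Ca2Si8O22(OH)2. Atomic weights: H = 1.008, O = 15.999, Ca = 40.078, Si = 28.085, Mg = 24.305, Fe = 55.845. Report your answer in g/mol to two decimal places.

The formula mass is the sum 0.90·24.305 + 4.10·55.845 + 2·40.078 + 8·28.085 + 24·15.999 + 2·1.008.

941.67 g/mol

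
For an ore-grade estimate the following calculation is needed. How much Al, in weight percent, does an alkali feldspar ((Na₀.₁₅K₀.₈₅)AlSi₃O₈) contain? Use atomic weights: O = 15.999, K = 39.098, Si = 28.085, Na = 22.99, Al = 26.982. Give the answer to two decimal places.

9.78 weight percent

Molar mass of (Na₀.₁₅K₀.₈₅)AlSi₃O₈: 0.15×22.99 + 0.85×39.098 + 1×26.982 + 3×28.085 + 8×15.999 = 275.911 g/mol.
Mass of Al per formula unit: 1 × 26.982 = 26.982 g.
Weight fraction Al = 26.982 / 275.911 = 0.0978.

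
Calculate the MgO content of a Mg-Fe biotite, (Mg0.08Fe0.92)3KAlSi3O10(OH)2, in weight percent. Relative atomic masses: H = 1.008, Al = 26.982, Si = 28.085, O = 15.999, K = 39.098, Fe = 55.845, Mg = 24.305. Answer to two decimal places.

M((Mg0.08Fe0.92)3KAlSi3O10(OH)2) = 504.304 g/mol; M(MgO) = 40.304 g/mol.
Moles MgO per formula unit = 0.24 Mg ÷ 1 = 0.2400.
MgO fraction = (0.2400 × 40.304) / 504.304 = 9.673/504.304 = 0.0192.

1.92 wt%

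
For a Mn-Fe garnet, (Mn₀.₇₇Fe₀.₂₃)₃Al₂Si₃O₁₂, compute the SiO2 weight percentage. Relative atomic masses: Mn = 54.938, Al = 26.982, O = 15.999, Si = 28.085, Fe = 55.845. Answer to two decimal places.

36.37 wt%

Formula mass = 495.647 g/mol.
3 Si → 3.0000 mol SiO2 per formula unit; M(SiO2) = 60.083, so SiO2 mass = 180.249 g.
180.249/495.647 × 100 = 36.37 wt%.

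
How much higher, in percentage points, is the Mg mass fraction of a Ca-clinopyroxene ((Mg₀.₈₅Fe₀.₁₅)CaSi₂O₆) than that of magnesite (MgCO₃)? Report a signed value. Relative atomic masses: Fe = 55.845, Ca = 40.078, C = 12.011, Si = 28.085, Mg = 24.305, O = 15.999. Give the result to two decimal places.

-19.49 percentage points

First mineral: 20.659 g Mg in 221.278 g formula = 9.34 wt% Mg.
Second mineral: 24.305 g Mg in 84.313 g formula = 28.83 wt% Mg.
9.34% − 28.83% gives a difference of -19.49 percentage points.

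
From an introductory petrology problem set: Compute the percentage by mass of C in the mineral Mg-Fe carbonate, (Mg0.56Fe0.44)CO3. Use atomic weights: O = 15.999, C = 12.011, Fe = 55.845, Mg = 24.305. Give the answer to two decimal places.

M((Mg0.56Fe0.44)CO3) = 98.191 g/mol.
C contributes 1 × 12.011 = 12.011 g per mole.
12.011/98.191 = 0.1223 → 12.23%.

12.23 weight percent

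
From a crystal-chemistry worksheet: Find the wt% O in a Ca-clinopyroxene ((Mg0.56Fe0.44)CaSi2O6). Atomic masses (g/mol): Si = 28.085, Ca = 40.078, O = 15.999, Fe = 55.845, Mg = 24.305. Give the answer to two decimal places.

Formula mass = 0.56×24.305 + 0.44×55.845 + 1×40.078 + 2×28.085 + 6×15.999 = 230.425 g/mol, of which 95.994 g is O.
So O makes up 95.994/230.425 = 0.4166 of the mass, i.e. 41.66%.

41.66 wt%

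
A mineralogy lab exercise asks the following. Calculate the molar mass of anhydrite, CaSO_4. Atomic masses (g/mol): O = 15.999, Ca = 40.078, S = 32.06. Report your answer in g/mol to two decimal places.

The formula mass is the sum 1×40.078 + 1×32.06 + 4×15.999.

136.13 g/mol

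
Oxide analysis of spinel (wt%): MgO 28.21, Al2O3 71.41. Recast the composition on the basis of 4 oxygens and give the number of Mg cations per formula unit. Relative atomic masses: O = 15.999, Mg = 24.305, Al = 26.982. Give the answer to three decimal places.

MgO (M=40.304): mol = 0.69993; Mg = 0.69993, O = 0.69993.
Al2O3 (M=101.961): mol = 0.70037; Al = 1.40074, O = 2.10111.
ΣO = 2.80104; factor = 4/ΣO = 1.42804.
Mg apfu = 0.69993 × 1.42804 = 1.000.

1.000 Mg apfu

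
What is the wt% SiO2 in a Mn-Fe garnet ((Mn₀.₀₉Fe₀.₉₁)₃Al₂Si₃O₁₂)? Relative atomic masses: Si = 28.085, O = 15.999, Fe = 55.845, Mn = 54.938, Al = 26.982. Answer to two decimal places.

36.23 wt%

M((Mn₀.₀₉Fe₀.₉₁)₃Al₂Si₃O₁₂) = 497.497 g/mol; M(SiO2) = 60.083 g/mol.
Moles SiO2 per formula unit = 3 Si ÷ 1 = 3.0000.
SiO2 fraction = (3.0000 × 60.083) / 497.497 = 180.249/497.497 = 0.3623.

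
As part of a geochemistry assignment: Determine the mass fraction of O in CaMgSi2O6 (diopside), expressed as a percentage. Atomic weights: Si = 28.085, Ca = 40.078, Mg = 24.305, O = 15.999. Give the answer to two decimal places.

Formula mass = 1×40.078 + 1×24.305 + 2×28.085 + 6×15.999 = 216.547 g/mol, of which 95.994 g is O.
So O makes up 95.994/216.547 = 0.4433 of the mass, i.e. 44.33%.

44.33 wt%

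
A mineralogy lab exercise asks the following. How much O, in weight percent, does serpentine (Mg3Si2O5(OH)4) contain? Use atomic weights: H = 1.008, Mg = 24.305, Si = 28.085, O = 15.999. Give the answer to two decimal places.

Formula mass = 3×24.305 + 2×28.085 + 9×15.999 + 4×1.008 = 277.108 g/mol, of which 143.991 g is O.
So O makes up 143.991/277.108 = 0.5196 of the mass, i.e. 51.96%.

51.96 weight percent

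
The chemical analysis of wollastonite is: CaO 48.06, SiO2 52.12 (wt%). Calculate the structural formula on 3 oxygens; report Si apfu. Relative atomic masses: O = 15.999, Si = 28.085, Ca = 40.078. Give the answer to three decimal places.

1.004 Si apfu

CaO: 48.06/56.077 = 0.85704 mol → 0.85704 mol Ca, 0.85704 mol O.
SiO2: 52.12/60.083 = 0.86747 mol → 0.86747 mol Si, 1.73494 mol O.
Total oxygen = 2.59198 mol. Normalization factor = 3/2.59198 = 1.15742.
Si per 3 O = 0.86747 × 1.15742 = 1.004.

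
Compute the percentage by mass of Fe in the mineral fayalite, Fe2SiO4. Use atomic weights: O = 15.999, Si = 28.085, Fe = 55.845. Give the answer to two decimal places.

Formula mass = 2×55.845 + 1×28.085 + 4×15.999 = 203.771 g/mol, of which 111.690 g is Fe.
So Fe makes up 111.690/203.771 = 0.5481 of the mass, i.e. 54.81%.

54.81 wt%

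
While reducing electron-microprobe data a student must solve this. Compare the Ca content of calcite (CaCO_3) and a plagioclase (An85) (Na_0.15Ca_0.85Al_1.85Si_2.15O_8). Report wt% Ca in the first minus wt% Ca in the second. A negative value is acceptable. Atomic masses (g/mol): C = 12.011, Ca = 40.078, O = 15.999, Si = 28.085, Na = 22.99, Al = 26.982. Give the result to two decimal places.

M(CaCO_3) = 100.086 g/mol, so wt% Ca = 40.078/100.086 × 100 = 40.04%.
M(Na_0.15Ca_0.85Al_1.85Si_2.15O_8) = 275.806 g/mol, so wt% Ca = 34.066/275.806 × 100 = 12.35%.
40.04 − 12.35 = 27.69 pp.

27.69 percentage points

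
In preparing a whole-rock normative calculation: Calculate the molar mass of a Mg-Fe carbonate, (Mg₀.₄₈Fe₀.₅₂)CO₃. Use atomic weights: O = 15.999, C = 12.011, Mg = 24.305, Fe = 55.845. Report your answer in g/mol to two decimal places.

100.71 g/mol

M = 0.48(24.305) + 0.52(55.845) + 1(12.011) + 3(15.999)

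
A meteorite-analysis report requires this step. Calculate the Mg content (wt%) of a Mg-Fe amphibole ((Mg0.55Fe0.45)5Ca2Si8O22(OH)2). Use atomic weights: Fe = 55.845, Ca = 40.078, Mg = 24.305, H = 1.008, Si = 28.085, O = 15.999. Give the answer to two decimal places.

7.57 wt%

Formula mass = 2.75·24.305 + 2.25·55.845 + 2·40.078 + 8·28.085 + 24·15.999 + 2·1.008 = 883.318 g/mol, of which 66.839 g is Mg.
So Mg makes up 66.839/883.318 = 0.0757 of the mass, i.e. 7.57%.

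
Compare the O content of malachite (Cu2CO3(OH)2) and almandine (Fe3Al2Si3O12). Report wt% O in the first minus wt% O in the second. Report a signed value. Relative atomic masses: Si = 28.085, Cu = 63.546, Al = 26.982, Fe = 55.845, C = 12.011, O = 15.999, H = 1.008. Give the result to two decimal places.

M(Cu2CO3(OH)2) = 221.114 g/mol, so wt% O = 79.995/221.114 × 100 = 36.18%.
M(Fe3Al2Si3O12) = 497.742 g/mol, so wt% O = 191.988/497.742 × 100 = 38.57%.
36.18 − 38.57 = -2.39 pp.

-2.39 percentage points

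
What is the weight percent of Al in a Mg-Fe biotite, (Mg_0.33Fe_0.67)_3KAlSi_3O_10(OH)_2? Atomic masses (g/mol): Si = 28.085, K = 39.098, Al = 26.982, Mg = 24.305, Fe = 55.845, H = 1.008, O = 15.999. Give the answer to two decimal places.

Formula mass = 0.99×24.305 + 2.01×55.845 + 1×39.098 + 1×26.982 + 3×28.085 + 12×15.999 + 2×1.008 = 480.649 g/mol, of which 26.982 g is Al.
So Al makes up 26.982/480.649 = 0.0561 of the mass, i.e. 5.61%.

5.61 weight percent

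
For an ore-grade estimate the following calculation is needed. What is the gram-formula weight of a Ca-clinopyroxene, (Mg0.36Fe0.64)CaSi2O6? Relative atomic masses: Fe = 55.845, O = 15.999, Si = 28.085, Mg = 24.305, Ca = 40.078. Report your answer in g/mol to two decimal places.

236.73 g/mol

Mg: 0.36 × 24.305 = 8.7498
Fe: 0.64 × 55.845 = 35.7408
Ca: 1 × 40.078 = 40.0780
Si: 2 × 28.085 = 56.1700
O: 6 × 15.999 = 95.9940
Summing the contributions gives the formula mass.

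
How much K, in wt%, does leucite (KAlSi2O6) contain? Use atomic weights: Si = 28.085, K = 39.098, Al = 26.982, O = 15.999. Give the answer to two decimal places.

Formula mass = 1*39.098 + 1*26.982 + 2*28.085 + 6*15.999 = 218.244 g/mol, of which 39.098 g is K.
So K makes up 39.098/218.244 = 0.1791 of the mass, i.e. 17.91%.

17.91 wt%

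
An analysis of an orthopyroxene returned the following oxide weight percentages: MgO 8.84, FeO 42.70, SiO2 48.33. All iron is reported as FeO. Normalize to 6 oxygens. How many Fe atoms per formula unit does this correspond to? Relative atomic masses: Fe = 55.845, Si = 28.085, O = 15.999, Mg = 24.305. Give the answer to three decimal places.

1.472 Fe apfu

MgO (M=40.304): mol = 0.21933; Mg = 0.21933, O = 0.21933.
FeO (M=71.844): mol = 0.59434; Fe = 0.59434, O = 0.59434.
SiO2 (M=60.083): mol = 0.80439; Si = 0.80439, O = 1.60878.
ΣO = 2.42245; factor = 6/ΣO = 2.47683.
Fe apfu = 0.59434 × 2.47683 = 1.472.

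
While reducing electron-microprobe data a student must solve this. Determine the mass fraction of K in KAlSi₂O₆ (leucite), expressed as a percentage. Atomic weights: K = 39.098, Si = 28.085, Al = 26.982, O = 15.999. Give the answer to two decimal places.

17.91 wt%

Molar mass of KAlSi₂O₆: 1·39.098 + 1·26.982 + 2·28.085 + 6·15.999 = 218.244 g/mol.
Mass of K per formula unit: 1 × 39.098 = 39.098 g.
Weight fraction K = 39.098 / 218.244 = 0.1791.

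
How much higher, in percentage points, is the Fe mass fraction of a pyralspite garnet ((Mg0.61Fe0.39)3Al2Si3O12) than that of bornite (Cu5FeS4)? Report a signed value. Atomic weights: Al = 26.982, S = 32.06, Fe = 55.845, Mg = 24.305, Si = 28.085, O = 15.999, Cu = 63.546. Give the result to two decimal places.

First mineral: 65.339 g Fe in 440.024 g formula = 14.85 wt% Fe.
Second mineral: 55.845 g Fe in 501.815 g formula = 11.13 wt% Fe.
14.85% − 11.13% gives a difference of 3.72 percentage points.

3.72 percentage points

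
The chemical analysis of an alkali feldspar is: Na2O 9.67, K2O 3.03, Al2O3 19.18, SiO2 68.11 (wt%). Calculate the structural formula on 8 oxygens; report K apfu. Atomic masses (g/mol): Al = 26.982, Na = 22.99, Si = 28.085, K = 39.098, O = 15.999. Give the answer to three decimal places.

Na2O (M=61.979): mol = 0.15602; Na = 0.31204, O = 0.15602.
K2O (M=94.195): mol = 0.03217; K = 0.06434, O = 0.03217.
Al2O3 (M=101.961): mol = 0.18811; Al = 0.37622, O = 0.56433.
SiO2 (M=60.083): mol = 1.13360; Si = 1.13360, O = 2.26720.
ΣO = 3.01972; factor = 8/ΣO = 2.64925.
K apfu = 0.06434 × 2.64925 = 0.170.

0.170 K apfu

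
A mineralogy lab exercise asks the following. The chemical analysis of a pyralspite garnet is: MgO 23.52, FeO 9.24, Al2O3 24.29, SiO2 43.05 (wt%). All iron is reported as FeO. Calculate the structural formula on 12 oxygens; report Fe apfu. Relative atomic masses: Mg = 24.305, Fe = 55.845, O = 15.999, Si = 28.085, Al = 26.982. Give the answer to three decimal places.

MgO: 23.52/40.304 = 0.58356 mol → 0.58356 mol Mg, 0.58356 mol O.
FeO: 9.24/71.844 = 0.12861 mol → 0.12861 mol Fe, 0.12861 mol O.
Al2O3: 24.29/101.961 = 0.23823 mol → 0.47646 mol Al, 0.71469 mol O.
SiO2: 43.05/60.083 = 0.71651 mol → 0.71651 mol Si, 1.43302 mol O.
Total oxygen = 2.85988 mol. Normalization factor = 12/2.85988 = 4.19598.
Fe per 12 O = 0.12861 × 4.19598 = 0.540.

0.540 Fe apfu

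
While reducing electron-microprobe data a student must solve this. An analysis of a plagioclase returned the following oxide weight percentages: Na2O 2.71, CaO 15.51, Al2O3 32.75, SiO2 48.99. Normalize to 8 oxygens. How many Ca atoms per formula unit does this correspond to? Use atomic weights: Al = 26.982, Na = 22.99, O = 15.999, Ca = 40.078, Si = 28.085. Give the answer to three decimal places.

Na2O: 2.71/61.979 = 0.04372 mol → 0.08744 mol Na, 0.04372 mol O.
CaO: 15.51/56.077 = 0.27658 mol → 0.27658 mol Ca, 0.27658 mol O.
Al2O3: 32.75/101.961 = 0.32120 mol → 0.64240 mol Al, 0.96360 mol O.
SiO2: 48.99/60.083 = 0.81537 mol → 0.81537 mol Si, 1.63074 mol O.
Total oxygen = 2.91464 mol. Normalization factor = 8/2.91464 = 2.74476.
Ca per 8 O = 0.27658 × 2.74476 = 0.759.

0.759 Ca apfu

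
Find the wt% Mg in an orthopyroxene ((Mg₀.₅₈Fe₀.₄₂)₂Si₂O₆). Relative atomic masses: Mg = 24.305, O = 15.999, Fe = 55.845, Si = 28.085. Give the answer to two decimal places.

Molar mass of (Mg₀.₅₈Fe₀.₄₂)₂Si₂O₆: 1.16×24.305 + 0.84×55.845 + 2×28.085 + 6×15.999 = 227.268 g/mol.
Mass of Mg per formula unit: 1.16 × 24.305 = 28.194 g.
Weight fraction Mg = 28.194 / 227.268 = 0.1241.

12.41 mass %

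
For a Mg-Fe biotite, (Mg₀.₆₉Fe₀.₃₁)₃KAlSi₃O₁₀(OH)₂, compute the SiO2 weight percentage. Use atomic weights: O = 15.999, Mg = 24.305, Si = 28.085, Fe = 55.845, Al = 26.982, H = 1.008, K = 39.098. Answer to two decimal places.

M((Mg₀.₆₉Fe₀.₃₁)₃KAlSi₃O₁₀(OH)₂) = 446.586 g/mol; M(SiO2) = 60.083 g/mol.
Moles SiO2 per formula unit = 3 Si ÷ 1 = 3.0000.
SiO2 fraction = (3.0000 × 60.083) / 446.586 = 180.249/446.586 = 0.4036.

40.36 wt%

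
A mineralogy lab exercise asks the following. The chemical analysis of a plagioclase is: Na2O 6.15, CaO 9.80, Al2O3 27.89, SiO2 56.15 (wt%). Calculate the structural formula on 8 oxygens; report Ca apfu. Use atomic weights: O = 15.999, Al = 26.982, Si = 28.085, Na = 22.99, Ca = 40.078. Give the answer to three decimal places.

0.472 Ca apfu

Na2O: 6.15/61.979 = 0.09923 mol → 0.19846 mol Na, 0.09923 mol O.
CaO: 9.80/56.077 = 0.17476 mol → 0.17476 mol Ca, 0.17476 mol O.
Al2O3: 27.89/101.961 = 0.27354 mol → 0.54708 mol Al, 0.82062 mol O.
SiO2: 56.15/60.083 = 0.93454 mol → 0.93454 mol Si, 1.86908 mol O.
Total oxygen = 2.96369 mol. Normalization factor = 8/2.96369 = 2.69934.
Ca per 8 O = 0.17476 × 2.69934 = 0.472.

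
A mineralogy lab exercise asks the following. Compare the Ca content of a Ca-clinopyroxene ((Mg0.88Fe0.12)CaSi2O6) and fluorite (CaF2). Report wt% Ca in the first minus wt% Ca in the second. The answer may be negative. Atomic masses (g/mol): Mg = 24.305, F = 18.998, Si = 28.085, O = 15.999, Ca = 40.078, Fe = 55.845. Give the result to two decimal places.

-33.14 percentage points

Ca in (Mg0.88Fe0.12)CaSi2O6: molar mass 220.332 g/mol; 1×40.078 = 40.078 g → 18.19 wt%.
Ca in CaF2: molar mass 78.074 g/mol; 1×40.078 = 40.078 g → 51.33 wt%.
Difference = 18.19 − 51.33 = -33.14 percentage points.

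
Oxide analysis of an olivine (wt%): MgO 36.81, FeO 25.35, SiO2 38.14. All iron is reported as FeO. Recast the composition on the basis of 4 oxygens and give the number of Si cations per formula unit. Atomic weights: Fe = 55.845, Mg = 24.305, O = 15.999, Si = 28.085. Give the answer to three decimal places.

1.001 Si apfu

MgO: 36.81/40.304 = 0.91331 mol → 0.91331 mol Mg, 0.91331 mol O.
FeO: 25.35/71.844 = 0.35285 mol → 0.35285 mol Fe, 0.35285 mol O.
SiO2: 38.14/60.083 = 0.63479 mol → 0.63479 mol Si, 1.26958 mol O.
Total oxygen = 2.53574 mol. Normalization factor = 4/2.53574 = 1.57745.
Si per 4 O = 0.63479 × 1.57745 = 1.001.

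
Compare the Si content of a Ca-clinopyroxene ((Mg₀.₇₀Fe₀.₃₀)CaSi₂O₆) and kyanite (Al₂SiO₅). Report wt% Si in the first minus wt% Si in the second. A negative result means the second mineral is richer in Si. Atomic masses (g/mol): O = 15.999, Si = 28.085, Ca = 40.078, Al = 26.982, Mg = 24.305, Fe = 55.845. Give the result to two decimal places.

7.52 percentage points

M((Mg₀.₇₀Fe₀.₃₀)CaSi₂O₆) = 226.009 g/mol, so wt% Si = 56.170/226.009 × 100 = 24.85%.
M(Al₂SiO₅) = 162.044 g/mol, so wt% Si = 28.085/162.044 × 100 = 17.33%.
24.85 − 17.33 = 7.52 pp.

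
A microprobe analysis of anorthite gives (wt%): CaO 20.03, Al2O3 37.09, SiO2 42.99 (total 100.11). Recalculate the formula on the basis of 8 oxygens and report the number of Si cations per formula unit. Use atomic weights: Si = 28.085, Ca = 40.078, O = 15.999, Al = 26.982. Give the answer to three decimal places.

1.988 Si apfu

CaO (M=56.077): mol = 0.35719; Ca = 0.35719, O = 0.35719.
Al2O3 (M=101.961): mol = 0.36377; Al = 0.72754, O = 1.09131.
SiO2 (M=60.083): mol = 0.71551; Si = 0.71551, O = 1.43102.
ΣO = 2.87952; factor = 8/ΣO = 2.77824.
Si apfu = 0.71551 × 2.77824 = 1.988.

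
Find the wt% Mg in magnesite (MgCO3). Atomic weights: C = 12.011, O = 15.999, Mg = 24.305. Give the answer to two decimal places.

Formula mass = 1*24.305 + 1*12.011 + 3*15.999 = 84.313 g/mol, of which 24.305 g is Mg.
So Mg makes up 24.305/84.313 = 0.2883 of the mass, i.e. 28.83%.

28.83 mass %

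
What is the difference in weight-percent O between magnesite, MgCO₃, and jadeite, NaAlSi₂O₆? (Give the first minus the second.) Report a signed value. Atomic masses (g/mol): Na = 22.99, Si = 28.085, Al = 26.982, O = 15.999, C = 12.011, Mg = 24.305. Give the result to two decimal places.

9.44 percentage points

First mineral: 47.997 g O in 84.313 g formula = 56.93 wt% O.
Second mineral: 95.994 g O in 202.136 g formula = 47.49 wt% O.
56.93% − 47.49% gives a difference of 9.44 percentage points.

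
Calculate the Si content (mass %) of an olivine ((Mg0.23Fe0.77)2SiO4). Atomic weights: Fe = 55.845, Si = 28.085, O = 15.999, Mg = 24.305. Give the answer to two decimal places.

14.84 mass %

M((Mg0.23Fe0.77)2SiO4) = 189.263 g/mol.
Si contributes 1 × 28.085 = 28.085 g per mole.
28.085/189.263 = 0.1484 → 14.84%.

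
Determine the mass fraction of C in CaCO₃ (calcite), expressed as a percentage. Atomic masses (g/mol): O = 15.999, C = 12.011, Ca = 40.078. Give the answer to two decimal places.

M(CaCO₃) = 100.086 g/mol.
C contributes 1 × 12.011 = 12.011 g per mole.
12.011/100.086 = 0.1200 → 12.00%.

12.00 weight percent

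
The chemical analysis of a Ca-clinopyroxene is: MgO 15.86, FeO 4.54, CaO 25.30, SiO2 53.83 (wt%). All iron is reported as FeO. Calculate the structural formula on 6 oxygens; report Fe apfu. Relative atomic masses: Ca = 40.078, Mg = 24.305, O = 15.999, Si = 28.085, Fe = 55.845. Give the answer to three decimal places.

0.140 Fe apfu

MgO (M=40.304): mol = 0.39351; Mg = 0.39351, O = 0.39351.
FeO (M=71.844): mol = 0.06319; Fe = 0.06319, O = 0.06319.
CaO (M=56.077): mol = 0.45117; Ca = 0.45117, O = 0.45117.
SiO2 (M=60.083): mol = 0.89593; Si = 0.89593, O = 1.79186.
ΣO = 2.69973; factor = 6/ΣO = 2.22244.
Fe apfu = 0.06319 × 2.22244 = 0.140.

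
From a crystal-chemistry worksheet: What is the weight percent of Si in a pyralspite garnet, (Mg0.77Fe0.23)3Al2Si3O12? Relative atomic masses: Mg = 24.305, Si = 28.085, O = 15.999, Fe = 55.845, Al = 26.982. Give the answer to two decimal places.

Formula mass = 2.31*24.305 + 0.69*55.845 + 2*26.982 + 3*28.085 + 12*15.999 = 424.885 g/mol, of which 84.255 g is Si.
So Si makes up 84.255/424.885 = 0.1983 of the mass, i.e. 19.83%.

19.83 weight percent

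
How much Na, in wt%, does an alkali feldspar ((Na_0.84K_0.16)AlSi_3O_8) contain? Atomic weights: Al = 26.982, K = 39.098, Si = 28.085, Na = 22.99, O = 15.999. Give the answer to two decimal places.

7.29 wt%

Molar mass of (Na_0.84K_0.16)AlSi_3O_8: 0.84*22.99 + 0.16*39.098 + 1*26.982 + 3*28.085 + 8*15.999 = 264.796 g/mol.
Mass of Na per formula unit: 0.84 × 22.99 = 19.312 g.
Weight fraction Na = 19.312 / 264.796 = 0.0729.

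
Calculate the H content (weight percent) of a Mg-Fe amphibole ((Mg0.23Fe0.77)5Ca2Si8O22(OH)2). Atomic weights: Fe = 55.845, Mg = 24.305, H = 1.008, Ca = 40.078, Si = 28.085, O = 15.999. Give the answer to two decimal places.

Formula mass = 1.15×24.305 + 3.85×55.845 + 2×40.078 + 8×28.085 + 24×15.999 + 2×1.008 = 933.782 g/mol, of which 2.016 g is H.
So H makes up 2.016/933.782 = 0.0022 of the mass, i.e. 0.22%.

0.22 weight percent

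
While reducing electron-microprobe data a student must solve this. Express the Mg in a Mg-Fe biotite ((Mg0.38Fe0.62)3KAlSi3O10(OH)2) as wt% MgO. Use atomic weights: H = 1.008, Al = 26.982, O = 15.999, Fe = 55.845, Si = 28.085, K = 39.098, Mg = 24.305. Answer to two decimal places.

M((Mg0.38Fe0.62)3KAlSi3O10(OH)2) = 475.918 g/mol; M(MgO) = 40.304 g/mol.
Moles MgO per formula unit = 1.14 Mg ÷ 1 = 1.1400.
MgO fraction = (1.1400 × 40.304) / 475.918 = 45.947/475.918 = 0.0965.

9.65 wt%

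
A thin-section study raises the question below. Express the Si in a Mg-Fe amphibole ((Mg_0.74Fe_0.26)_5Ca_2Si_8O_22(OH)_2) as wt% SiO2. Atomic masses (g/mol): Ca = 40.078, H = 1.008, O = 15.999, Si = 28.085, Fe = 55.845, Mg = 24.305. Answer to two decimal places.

Formula mass = 853.355 g/mol.
8 Si → 8.0000 mol SiO2 per formula unit; M(SiO2) = 60.083, so SiO2 mass = 480.664 g.
480.664/853.355 × 100 = 56.33 wt%.

56.33 wt%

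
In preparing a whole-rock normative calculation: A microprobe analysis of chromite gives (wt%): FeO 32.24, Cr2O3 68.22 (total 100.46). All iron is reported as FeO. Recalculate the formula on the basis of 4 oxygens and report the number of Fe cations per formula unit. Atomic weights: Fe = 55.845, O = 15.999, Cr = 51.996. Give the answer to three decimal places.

32.24 wt% FeO ÷ 71.844 g/mol = 0.44875 mol, giving 0.44875 Fe and 0.44875 O.
68.22 wt% Cr2O3 ÷ 151.989 g/mol = 0.44885 mol, giving 0.89770 Cr and 1.34655 O.
Oxygen sums to 1.79530; scaling by 4/1.79530 = 2.22804 puts the formula on 4 O.
Fe: 0.44875 × 2.22804 = 1.000 atoms per formula unit.

1.000 Fe apfu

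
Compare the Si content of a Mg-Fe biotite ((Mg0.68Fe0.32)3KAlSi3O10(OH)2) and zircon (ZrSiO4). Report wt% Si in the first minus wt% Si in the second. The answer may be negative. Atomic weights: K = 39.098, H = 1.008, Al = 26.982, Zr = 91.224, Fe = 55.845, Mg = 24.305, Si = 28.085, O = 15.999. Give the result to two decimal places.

M((Mg0.68Fe0.32)3KAlSi3O10(OH)2) = 447.532 g/mol, so wt% Si = 84.255/447.532 × 100 = 18.83%.
M(ZrSiO4) = 183.305 g/mol, so wt% Si = 28.085/183.305 × 100 = 15.32%.
18.83 − 15.32 = 3.51 pp.

3.51 percentage points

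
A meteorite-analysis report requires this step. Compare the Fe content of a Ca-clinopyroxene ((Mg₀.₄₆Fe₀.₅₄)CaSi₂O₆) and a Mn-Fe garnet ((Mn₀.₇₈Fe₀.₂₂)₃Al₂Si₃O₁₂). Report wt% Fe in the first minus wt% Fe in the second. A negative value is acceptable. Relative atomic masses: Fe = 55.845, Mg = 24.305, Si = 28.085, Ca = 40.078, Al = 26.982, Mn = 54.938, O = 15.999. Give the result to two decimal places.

5.47 percentage points

First mineral: 30.156 g Fe in 233.579 g formula = 12.91 wt% Fe.
Second mineral: 36.858 g Fe in 495.620 g formula = 7.44 wt% Fe.
12.91% − 7.44% gives a difference of 5.47 percentage points.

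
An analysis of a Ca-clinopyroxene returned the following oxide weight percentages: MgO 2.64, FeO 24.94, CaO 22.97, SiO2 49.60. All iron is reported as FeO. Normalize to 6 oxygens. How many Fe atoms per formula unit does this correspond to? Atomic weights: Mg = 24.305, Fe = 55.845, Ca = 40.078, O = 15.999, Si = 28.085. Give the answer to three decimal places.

0.842 Fe apfu

MgO: 2.64/40.304 = 0.06550 mol → 0.06550 mol Mg, 0.06550 mol O.
FeO: 24.94/71.844 = 0.34714 mol → 0.34714 mol Fe, 0.34714 mol O.
CaO: 22.97/56.077 = 0.40962 mol → 0.40962 mol Ca, 0.40962 mol O.
SiO2: 49.60/60.083 = 0.82552 mol → 0.82552 mol Si, 1.65104 mol O.
Total oxygen = 2.47330 mol. Normalization factor = 6/2.47330 = 2.42591.
Fe per 6 O = 0.34714 × 2.42591 = 0.842.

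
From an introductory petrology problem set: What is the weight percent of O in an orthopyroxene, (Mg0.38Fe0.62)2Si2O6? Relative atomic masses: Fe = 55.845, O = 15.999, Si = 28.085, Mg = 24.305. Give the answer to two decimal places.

M((Mg0.38Fe0.62)2Si2O6) = 239.884 g/mol.
O contributes 6 × 15.999 = 95.994 g per mole.
95.994/239.884 = 0.4002 → 40.02%.

40.02 mass %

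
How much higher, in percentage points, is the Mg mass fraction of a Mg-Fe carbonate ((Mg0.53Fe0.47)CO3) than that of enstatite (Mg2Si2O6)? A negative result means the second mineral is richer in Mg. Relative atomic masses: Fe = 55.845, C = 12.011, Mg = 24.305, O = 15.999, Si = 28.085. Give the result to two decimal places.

-11.22 percentage points

Mg in (Mg0.53Fe0.47)CO3: molar mass 99.137 g/mol; 0.53×24.305 = 12.882 g → 12.99 wt%.
Mg in Mg2Si2O6: molar mass 200.774 g/mol; 2×24.305 = 48.610 g → 24.21 wt%.
Difference = 12.99 − 24.21 = -11.22 percentage points.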